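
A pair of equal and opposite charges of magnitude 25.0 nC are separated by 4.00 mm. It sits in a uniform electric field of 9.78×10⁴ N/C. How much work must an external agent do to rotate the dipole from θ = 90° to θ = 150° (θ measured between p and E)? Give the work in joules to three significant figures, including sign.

W ≈ 8.47×10⁻⁶ J

Dipole moment p = qd = (2.50×10⁻⁸ C)(0.00400 m) = 1.00×10⁻¹⁰ C·m.
W_ext = ΔU = U(θ₂) − U(θ₁) = −pE cosθ₂ − (−pE cosθ₁) = pE(cosθ₁ − cosθ₂).
W = (1.00×10⁻¹⁰)(9.78×10⁴)·(cos90° − cos150°) = (9.780×10⁻⁶)·(+0.8660) = 8.470×10⁻⁶ J.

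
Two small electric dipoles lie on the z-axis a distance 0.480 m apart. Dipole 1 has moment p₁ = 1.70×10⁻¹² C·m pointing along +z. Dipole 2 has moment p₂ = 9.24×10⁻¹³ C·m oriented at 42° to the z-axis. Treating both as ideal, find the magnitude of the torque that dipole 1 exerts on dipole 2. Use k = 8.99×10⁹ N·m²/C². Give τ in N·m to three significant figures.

τ ≈ 1.71×10⁻¹³ N·m

The second dipole sits on the axis of the first, so the field there is axial: E₁ = 2kp₁/r³ along +z.
E₁ = 2(8.99×10⁹)(1.70×10⁻¹²)/(0.480)³ = 0.2764 N/C.
Torque on the second dipole: τ = p₂ E₁ sinθ.
τ = (9.24×10⁻¹³)(0.2764)·sin42° = 1.709×10⁻¹³ N·m.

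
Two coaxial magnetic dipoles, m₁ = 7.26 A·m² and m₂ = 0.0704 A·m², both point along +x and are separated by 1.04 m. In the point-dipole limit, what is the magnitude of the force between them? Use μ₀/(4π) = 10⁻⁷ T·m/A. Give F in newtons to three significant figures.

On-axis B of dipole 1: B = (μ₀/4π)·2m₁/r³. Force on dipole 2: F = m₂·dB/dr.
dB/dr = −(μ₀/4π)·6m₁/r⁴, so |F| = (μ₀/4π)·6m₁m₂/r⁴.
F = 6(10⁻⁷)(7.26)(0.0704)/(1.04)⁴ = 2.621×10⁻⁷ N.

F ≈ 2.62×10⁻⁷ N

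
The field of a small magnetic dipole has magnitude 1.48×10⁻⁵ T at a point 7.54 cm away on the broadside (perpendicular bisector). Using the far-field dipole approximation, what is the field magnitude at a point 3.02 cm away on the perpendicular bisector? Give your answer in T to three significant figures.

Dipole fields scale as 1/r³ in the far field; the geometry is the same at both points.
B₂ = B₁ · (r₁/r₂)³ = 1.48×10⁻⁵ · (7.54/3.02)³.
(r₁/r₂)³ = (2.497)³ = 15.56.
B₂ ≈ 2.303×10⁻⁴ T.

B ≈ 2.30×10⁻⁴ T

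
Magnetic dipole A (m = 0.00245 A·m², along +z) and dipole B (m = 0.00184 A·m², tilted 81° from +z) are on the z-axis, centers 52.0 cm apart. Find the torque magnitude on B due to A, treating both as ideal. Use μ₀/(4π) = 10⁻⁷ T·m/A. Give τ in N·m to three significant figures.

τ ≈ 6.33×10⁻¹² N·m

Dipole B is on the axis of dipole A, so B₁ there is axial: B₁ = (μ₀/4π)·2m₁/r³ along +z.
B₁ = 2(10⁻⁷)(0.00245)/(0.520)³ = 3.485×10⁻⁹ T.
τ = m₂ B₁ sinθ.
τ = (0.00184)(3.485×10⁻⁹)·sin81° = 6.333×10⁻¹² N·m.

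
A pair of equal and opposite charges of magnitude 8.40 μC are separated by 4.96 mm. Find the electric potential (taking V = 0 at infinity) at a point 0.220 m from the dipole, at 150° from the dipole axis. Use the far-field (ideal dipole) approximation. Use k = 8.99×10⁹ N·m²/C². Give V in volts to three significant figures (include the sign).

Dipole moment p = qd = (8.40×10⁻⁶ C)(0.00496 m) = 4.166×10⁻⁸ C·m.
The dipole potential is V = kp cosθ / r².
V = (8.99×10⁹)(4.166×10⁻⁸)·cos150° / (0.220)² = -6701 V.

V ≈ -6700 V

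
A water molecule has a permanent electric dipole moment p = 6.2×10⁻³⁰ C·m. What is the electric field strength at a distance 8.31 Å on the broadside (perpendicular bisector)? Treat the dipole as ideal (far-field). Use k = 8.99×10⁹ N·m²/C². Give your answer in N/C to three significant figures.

In the equatorial plane E = kp/r³.
E = (8.99×10⁹)(6.20×10⁻³⁰) / (8.31×10⁻¹⁰)³ = 9.713×10⁷ N/C.

E ≈ 9.71×10⁷ N/C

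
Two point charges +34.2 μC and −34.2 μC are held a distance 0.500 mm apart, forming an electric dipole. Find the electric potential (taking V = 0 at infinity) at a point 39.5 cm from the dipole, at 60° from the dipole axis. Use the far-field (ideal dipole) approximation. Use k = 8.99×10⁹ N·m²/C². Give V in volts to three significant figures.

Dipole moment p = qd = (3.42×10⁻⁵ C)(5.00×10⁻⁴ m) = 1.71×10⁻⁸ C·m.
The dipole potential is V = kp cosθ / r².
V = (8.99×10⁹)(1.71×10⁻⁸)·cos60° / (0.395)² = 492.6 V.

V ≈ 493 V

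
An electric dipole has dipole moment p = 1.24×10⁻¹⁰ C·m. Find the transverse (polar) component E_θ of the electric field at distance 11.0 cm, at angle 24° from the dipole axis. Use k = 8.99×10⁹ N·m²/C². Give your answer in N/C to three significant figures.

E_θ ≈ 341 N/C

For a dipole, E_θ = (kp sinθ)/r³.
kp/r³ = (8.99×10⁹)(1.24×10⁻¹⁰)/(0.110)³ = 837.5 N/C.
E_θ = 837.5·sin24° = 340.7 N/C.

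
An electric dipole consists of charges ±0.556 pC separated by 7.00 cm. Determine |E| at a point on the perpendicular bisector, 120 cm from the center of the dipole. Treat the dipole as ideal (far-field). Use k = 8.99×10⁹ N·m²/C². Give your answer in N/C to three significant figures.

Dipole moment p = qd = (5.56×10⁻¹³ C)(0.0700 m) = 3.892×10⁻¹⁴ C·m.
On the perpendicular bisector E = kp/r³ (half the axial value at the same distance).
E = (8.99×10⁹)(3.892×10⁻¹⁴) / (1.20)³ = 2.025×10⁻⁴ N/C.

E ≈ 2.02×10⁻⁴ N/C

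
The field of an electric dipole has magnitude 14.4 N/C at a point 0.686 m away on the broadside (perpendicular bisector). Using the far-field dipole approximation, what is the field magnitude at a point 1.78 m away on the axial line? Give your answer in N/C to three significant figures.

Dipole fields scale as 1/r³ in the far field.
The axial field is twice the equatorial field at the same r, so the geometry factor is 2/1.
E₂ = E₁ · (2/1) · (r₁/r₂)³ = 14.4 · 2 · (0.686/1.78)³.
(r₁/r₂)³ = (0.3854)³ = 0.05724.
E₂ ≈ 1.649 N/C.

E ≈ 1.65 N/C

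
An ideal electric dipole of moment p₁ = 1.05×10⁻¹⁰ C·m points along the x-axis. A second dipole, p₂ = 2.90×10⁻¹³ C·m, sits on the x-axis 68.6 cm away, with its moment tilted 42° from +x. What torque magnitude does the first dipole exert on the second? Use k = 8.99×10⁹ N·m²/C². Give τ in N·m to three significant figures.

The second dipole sits on the axis of the first, so the field there is axial: E₁ = 2kp₁/r³ along +x.
E₁ = 2(8.99×10⁹)(1.05×10⁻¹⁰)/(0.686)³ = 5.848 N/C.
Torque on the second dipole: τ = p₂ E₁ sinθ.
τ = (2.90×10⁻¹³)(5.848)·sin42° = 1.135×10⁻¹² N·m.

τ ≈ 1.13×10⁻¹² N·m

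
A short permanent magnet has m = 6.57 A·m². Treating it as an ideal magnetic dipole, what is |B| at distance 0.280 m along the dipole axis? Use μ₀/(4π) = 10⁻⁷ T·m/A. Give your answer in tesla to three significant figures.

On axis B = (μ₀/4π)·2m/r³.
B = 2·(10⁻⁷)·(6.57) / (0.280)³ = 5.986×10⁻⁵ T.

B ≈ 5.99×10⁻⁵ T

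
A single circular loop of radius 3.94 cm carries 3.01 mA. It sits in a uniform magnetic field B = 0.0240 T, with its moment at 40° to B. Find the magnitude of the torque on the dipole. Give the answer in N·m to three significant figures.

Magnetic moment m = IA = Iπa² = (0.00301)·π·(0.0394)² = 1.468×10⁻⁵ A·m².
Torque on a magnetic dipole: τ = mB sinθ.
τ = (1.468×10⁻⁵)(0.0240)·sin40° = 2.265×10⁻⁷ N·m.

τ ≈ 2.26×10⁻⁷ N·m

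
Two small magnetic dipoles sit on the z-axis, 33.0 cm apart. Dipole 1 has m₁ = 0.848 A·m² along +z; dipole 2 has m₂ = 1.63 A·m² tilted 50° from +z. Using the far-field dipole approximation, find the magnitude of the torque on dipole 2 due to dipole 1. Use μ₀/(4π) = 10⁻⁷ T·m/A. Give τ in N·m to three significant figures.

Dipole B is on the axis of dipole A, so B₁ there is axial: B₁ = (μ₀/4π)·2m₁/r³ along +z.
B₁ = 2(10⁻⁷)(0.848)/(0.330)³ = 4.719×10⁻⁶ T.
τ = m₂ B₁ sinθ.
τ = (1.63)(4.719×10⁻⁶)·sin50° = 5.893×10⁻⁶ N·m.

τ ≈ 5.89×10⁻⁶ N·m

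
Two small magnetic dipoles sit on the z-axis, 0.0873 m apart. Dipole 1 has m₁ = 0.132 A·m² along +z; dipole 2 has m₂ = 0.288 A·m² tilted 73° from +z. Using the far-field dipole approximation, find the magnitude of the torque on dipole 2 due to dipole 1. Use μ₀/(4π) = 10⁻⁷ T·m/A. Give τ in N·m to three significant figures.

τ ≈ 1.09×10⁻⁵ N·m

Dipole B is on the axis of dipole A, so B₁ there is axial: B₁ = (μ₀/4π)·2m₁/r³ along +z.
B₁ = 2(10⁻⁷)(0.132)/(0.0873)³ = 3.968×10⁻⁵ T.
τ = m₂ B₁ sinθ.
τ = (0.288)(3.968×10⁻⁵)·sin73° = 1.093×10⁻⁵ N·m.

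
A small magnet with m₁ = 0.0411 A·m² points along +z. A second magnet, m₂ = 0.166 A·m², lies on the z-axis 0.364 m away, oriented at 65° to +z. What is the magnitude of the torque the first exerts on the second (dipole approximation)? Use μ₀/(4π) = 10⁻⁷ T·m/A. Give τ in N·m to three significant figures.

τ ≈ 2.56×10⁻⁸ N·m

Dipole B is on the axis of dipole A, so B₁ there is axial: B₁ = (μ₀/4π)·2m₁/r³ along +z.
B₁ = 2(10⁻⁷)(0.0411)/(0.364)³ = 1.704×10⁻⁷ T.
τ = m₂ B₁ sinθ.
τ = (0.166)(1.704×10⁻⁷)·sin65° = 2.564×10⁻⁸ N·m.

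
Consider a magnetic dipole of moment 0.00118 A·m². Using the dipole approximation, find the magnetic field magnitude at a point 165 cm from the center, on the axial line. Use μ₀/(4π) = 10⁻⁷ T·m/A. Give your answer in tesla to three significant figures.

B ≈ 5.25×10⁻¹¹ T

On axis B = (μ₀/4π)·2m/r³.
B = 2·(10⁻⁷)·(0.00118) / (1.65)³ = 5.254×10⁻¹¹ T.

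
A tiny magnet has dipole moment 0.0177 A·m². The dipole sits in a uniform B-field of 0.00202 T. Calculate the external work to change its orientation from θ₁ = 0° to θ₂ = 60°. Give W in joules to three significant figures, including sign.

W ≈ 1.79×10⁻⁵ J

W_ext = ΔU = −mB cosθ₂ + mB cosθ₁ = mB(cosθ₁ − cosθ₂).
W = (0.0177)(0.00202)·(cos0° − cos60°) = (3.575×10⁻⁵)·(+0.5000) = 1.788×10⁻⁵ J.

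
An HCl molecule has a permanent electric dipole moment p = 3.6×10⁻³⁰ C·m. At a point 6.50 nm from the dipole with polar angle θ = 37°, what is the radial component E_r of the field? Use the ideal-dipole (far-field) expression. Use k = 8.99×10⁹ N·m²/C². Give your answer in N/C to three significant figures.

For a dipole, E_r = (2kp cosθ)/r³.
kp/r³ = (8.99×10⁹)(3.60×10⁻³⁰)/(6.50×10⁻⁹)³ = 1.178×10⁵ N/C.
E_r = 2·1.178×10⁵·cos37° = 1.882×10⁵ N/C.

E_r ≈ 1.88×10⁵ N/C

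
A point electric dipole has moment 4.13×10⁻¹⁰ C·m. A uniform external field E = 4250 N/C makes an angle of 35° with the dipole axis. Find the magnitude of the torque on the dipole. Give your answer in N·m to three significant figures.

τ ≈ 1.01×10⁻⁶ N·m

Torque on an electric dipole: τ = pE sinθ.
τ = (4.13×10⁻¹⁰)(4250)·sin35° = 1.007×10⁻⁶ N·m.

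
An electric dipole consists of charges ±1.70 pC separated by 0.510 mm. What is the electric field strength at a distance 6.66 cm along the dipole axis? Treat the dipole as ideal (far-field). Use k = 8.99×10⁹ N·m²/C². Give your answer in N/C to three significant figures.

E ≈ 0.0528 N/C

Dipole moment p = qd = (1.70×10⁻¹² C)(5.10×10⁻⁴ m) = 8.67×10⁻¹⁶ C·m.
On the dipole axis E = 2kp/r³.
E = 2·(8.99×10⁹)(8.67×10⁻¹⁶) / (0.0666)³ = 0.05277 N/C.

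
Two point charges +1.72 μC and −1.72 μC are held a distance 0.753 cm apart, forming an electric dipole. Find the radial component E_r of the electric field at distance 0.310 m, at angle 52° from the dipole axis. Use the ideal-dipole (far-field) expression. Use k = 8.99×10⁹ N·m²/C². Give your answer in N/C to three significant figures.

Dipole moment p = qd = (1.72×10⁻⁶ C)(0.00753 m) = 1.295×10⁻⁸ C·m.
For a dipole, E_r = (2kp cosθ)/r³.
kp/r³ = (8.99×10⁹)(1.295×10⁻⁸)/(0.310)³ = 3908 N/C.
E_r = 2·3908·cos52° = 4812 N/C.

E_r ≈ 4810 N/C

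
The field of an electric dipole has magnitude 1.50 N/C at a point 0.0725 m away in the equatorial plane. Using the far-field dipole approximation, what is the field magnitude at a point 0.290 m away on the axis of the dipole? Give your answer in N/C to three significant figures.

Dipole fields scale as 1/r³ in the far field.
The axial field is twice the equatorial field at the same r, so the geometry factor is 2/1.
E₂ = E₁ · (2/1) · (r₁/r₂)³ = 1.50 · 2 · (0.0725/0.290)³.
(r₁/r₂)³ = (0.25)³ = 0.01562.
E₂ ≈ 0.04688 N/C.

E ≈ 0.0469 N/C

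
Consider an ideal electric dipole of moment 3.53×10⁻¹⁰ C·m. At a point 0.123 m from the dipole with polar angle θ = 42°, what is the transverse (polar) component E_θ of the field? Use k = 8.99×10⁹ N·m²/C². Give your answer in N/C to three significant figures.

E_θ ≈ 1140 N/C

For a dipole, E_θ = (kp sinθ)/r³.
kp/r³ = (8.99×10⁹)(3.53×10⁻¹⁰)/(0.123)³ = 1705 N/C.
E_θ = 1705·sin42° = 1141 N/C.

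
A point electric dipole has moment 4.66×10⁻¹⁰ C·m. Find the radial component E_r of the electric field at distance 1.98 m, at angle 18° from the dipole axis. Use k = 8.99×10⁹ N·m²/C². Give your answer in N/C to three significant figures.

For a dipole, E_r = (2kp cosθ)/r³.
kp/r³ = (8.99×10⁹)(4.66×10⁻¹⁰)/(1.98)³ = 0.5397 N/C.
E_r = 2·0.5397·cos18° = 1.027 N/C.

E_r ≈ 1.03 N/C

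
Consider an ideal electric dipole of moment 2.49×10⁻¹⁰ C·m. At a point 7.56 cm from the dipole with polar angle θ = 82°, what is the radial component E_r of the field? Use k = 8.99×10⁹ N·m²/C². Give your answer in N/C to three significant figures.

For a dipole, E_r = (2kp cosθ)/r³.
kp/r³ = (8.99×10⁹)(2.49×10⁻¹⁰)/(0.0756)³ = 5181 N/C.
E_r = 2·5181·cos82° = 1442 N/C.

E_r ≈ 1440 N/C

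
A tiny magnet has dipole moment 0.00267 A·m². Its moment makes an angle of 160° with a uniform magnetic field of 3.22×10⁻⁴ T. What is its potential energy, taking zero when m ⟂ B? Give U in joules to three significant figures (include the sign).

U ≈ 8.08×10⁻⁷ J

U = −m·B = −mB cosθ.
U = −(0.00267)(3.22×10⁻⁴)·cos160° = 8.079×10⁻⁷ J.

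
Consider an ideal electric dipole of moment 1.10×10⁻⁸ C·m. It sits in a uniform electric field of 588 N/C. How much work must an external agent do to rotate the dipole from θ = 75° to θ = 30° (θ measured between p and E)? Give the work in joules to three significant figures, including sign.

W ≈ -3.93×10⁻⁶ J

W_ext = ΔU = U(θ₂) − U(θ₁) = −pE cosθ₂ − (−pE cosθ₁) = pE(cosθ₁ − cosθ₂).
W = (1.10×10⁻⁸)(588)·(cos75° − cos30°) = (6.468×10⁻⁶)·(-0.6072) = -3.927×10⁻⁶ J.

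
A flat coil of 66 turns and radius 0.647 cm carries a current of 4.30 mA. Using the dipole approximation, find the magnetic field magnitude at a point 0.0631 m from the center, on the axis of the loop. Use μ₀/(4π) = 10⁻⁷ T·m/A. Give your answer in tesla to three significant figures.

m = NIA = NIπa² = 66·(0.00430)·π·(0.00647)² = 3.732×10⁻⁵ A·m².
On axis B = (μ₀/4π)·2m/r³.
B = 2·(10⁻⁷)·(3.732×10⁻⁵) / (0.0631)³ = 2.971×10⁻⁸ T.

B ≈ 2.97×10⁻⁸ T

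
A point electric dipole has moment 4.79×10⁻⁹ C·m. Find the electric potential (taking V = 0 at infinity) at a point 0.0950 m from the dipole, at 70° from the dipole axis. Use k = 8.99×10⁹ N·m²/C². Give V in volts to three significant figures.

V ≈ 1630 V

The dipole potential is V = kp cosθ / r².
V = (8.99×10⁹)(4.79×10⁻⁹)·cos70° / (0.0950)² = 1632 V.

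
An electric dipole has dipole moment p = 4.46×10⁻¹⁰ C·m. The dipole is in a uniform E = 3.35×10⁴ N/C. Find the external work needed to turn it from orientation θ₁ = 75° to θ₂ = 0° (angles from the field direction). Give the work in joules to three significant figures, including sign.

W_ext = ΔU = U(θ₂) − U(θ₁) = −pE cosθ₂ − (−pE cosθ₁) = pE(cosθ₁ − cosθ₂).
W = (4.46×10⁻¹⁰)(3.35×10⁴)·(cos75° − cos0°) = (1.494×10⁻⁵)·(-0.7412) = -1.107×10⁻⁵ J.

W ≈ -1.11×10⁻⁵ J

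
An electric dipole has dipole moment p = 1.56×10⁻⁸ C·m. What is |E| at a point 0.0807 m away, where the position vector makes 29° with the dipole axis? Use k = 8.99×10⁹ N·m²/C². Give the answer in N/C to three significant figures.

E ≈ 4.84×10⁵ N/C

At angle θ the dipole field magnitude is E = (kp/r³)·√(1 + 3cos²θ).
kp/r³ = (8.99×10⁹)(1.56×10⁻⁸) / (0.0807)³ = 2.668×10⁵ N/C.
√(1 + 3cos²29°) = √(1 + 3·0.7650) = √3.2949 ≈ 1.8152.
E ≈ 2.668×10⁵ × 1.815 = 4.844×10⁵ N/C.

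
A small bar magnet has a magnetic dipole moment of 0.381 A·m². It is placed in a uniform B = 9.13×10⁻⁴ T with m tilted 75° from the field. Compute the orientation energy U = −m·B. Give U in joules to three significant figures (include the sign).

U = −m·B = −mB cosθ.
U = −(0.381)(9.13×10⁻⁴)·cos75° = -9.003×10⁻⁵ J.

U ≈ -9.00×10⁻⁵ J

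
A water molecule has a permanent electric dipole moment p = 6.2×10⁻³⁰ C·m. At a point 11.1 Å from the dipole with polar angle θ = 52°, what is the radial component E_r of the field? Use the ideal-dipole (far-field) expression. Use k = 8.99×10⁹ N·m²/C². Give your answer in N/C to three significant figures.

For a dipole, E_r = (2kp cosθ)/r³.
kp/r³ = (8.99×10⁹)(6.20×10⁻³⁰)/(1.11×10⁻⁹)³ = 4.076×10⁷ N/C.
E_r = 2·4.076×10⁷·cos52° = 5.018×10⁷ N/C.

E_r ≈ 5.02×10⁷ N/C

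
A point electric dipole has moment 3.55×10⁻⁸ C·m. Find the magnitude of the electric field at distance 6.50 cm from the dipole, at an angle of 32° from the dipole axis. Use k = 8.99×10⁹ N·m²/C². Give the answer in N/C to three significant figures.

At angle θ the dipole field magnitude is E = (kp/r³)·√(1 + 3cos²θ).
kp/r³ = (8.99×10⁹)(3.55×10⁻⁸) / (0.0650)³ = 1.162×10⁶ N/C.
√(1 + 3cos²32°) = √(1 + 3·0.7192) = √3.1576 ≈ 1.7770.
E ≈ 1.162×10⁶ × 1.777 = 2.065×10⁶ N/C.

E ≈ 2.07×10⁶ N/C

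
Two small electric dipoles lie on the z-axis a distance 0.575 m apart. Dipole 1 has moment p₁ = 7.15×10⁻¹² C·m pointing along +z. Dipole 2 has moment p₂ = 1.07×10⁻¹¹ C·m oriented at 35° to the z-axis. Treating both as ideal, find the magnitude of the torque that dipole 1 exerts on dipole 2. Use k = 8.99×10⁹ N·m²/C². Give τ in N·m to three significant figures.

The second dipole sits on the axis of the first, so the field there is axial: E₁ = 2kp₁/r³ along +z.
E₁ = 2(8.99×10⁹)(7.15×10⁻¹²)/(0.575)³ = 0.6762 N/C.
Torque on the second dipole: τ = p₂ E₁ sinθ.
τ = (1.07×10⁻¹¹)(0.6762)·sin35° = 4.150×10⁻¹² N·m.

τ ≈ 4.15×10⁻¹² N·m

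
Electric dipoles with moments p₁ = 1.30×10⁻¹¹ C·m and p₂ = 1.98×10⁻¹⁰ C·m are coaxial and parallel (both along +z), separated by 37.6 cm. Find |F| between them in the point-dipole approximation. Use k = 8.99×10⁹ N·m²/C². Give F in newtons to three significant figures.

On-axis field of dipole 1 at distance r: E = 2kp₁/r³. Force on dipole 2 is F = p₂·dE/dr (gradient along axis).
dE/dr = −6kp₁/r⁴, so |F| = 6kp₁p₂/r⁴ (attractive for aligned moments).
F = 6(8.99×10⁹)(1.30×10⁻¹¹)(1.98×10⁻¹⁰)/(0.376)⁴ = 6.947×10⁻⁹ N.

F ≈ 6.95×10⁻⁹ N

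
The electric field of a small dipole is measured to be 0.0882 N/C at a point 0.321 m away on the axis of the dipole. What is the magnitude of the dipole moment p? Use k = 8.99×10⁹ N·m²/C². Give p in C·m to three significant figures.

On axis E = 2kp/r³, so p = Er³/(2k).
p = (0.0882)·(0.321)³ / (2·8.99×10⁹) = 1.623×10⁻¹³ C·m.

p ≈ 1.62×10⁻¹³ C·m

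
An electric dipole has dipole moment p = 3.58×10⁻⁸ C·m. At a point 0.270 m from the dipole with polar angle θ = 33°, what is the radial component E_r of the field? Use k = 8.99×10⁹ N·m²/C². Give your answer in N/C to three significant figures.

For a dipole, E_r = (2kp cosθ)/r³.
kp/r³ = (8.99×10⁹)(3.58×10⁻⁸)/(0.270)³ = 1.635×10⁴ N/C.
E_r = 2·1.635×10⁴·cos33° = 2.743×10⁴ N/C.

E_r ≈ 2.74×10⁴ N/C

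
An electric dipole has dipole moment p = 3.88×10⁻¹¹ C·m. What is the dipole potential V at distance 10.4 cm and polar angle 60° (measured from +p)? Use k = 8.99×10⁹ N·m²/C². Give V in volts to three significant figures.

The dipole potential is V = kp cosθ / r².
V = (8.99×10⁹)(3.88×10⁻¹¹)·cos60° / (0.104)² = 16.12 V.

V ≈ 16.1 V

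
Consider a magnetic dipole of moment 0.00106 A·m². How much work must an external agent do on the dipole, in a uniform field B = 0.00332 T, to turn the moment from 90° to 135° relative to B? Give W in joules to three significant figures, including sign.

W_ext = ΔU = −mB cosθ₂ + mB cosθ₁ = mB(cosθ₁ − cosθ₂).
W = (0.00106)(0.00332)·(cos90° − cos135°) = (3.519×10⁻⁶)·(+0.7071) = 2.488×10⁻⁶ J.

W ≈ 2.49×10⁻⁶ J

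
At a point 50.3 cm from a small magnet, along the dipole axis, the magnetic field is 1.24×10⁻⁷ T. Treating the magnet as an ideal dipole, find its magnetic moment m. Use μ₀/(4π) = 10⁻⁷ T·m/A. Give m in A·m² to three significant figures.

m ≈ 0.0789 A·m²

On axis B = (μ₀/4π)·2m/r³, so m = Br³·4π/(μ₀·2).
m = (1.24×10⁻⁷)·(0.503)³ / (2·10⁻⁷) = 0.07890 A·m².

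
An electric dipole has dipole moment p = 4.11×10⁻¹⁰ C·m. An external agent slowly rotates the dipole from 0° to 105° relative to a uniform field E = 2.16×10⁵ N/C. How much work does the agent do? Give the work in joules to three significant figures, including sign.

W ≈ 1.12×10⁻⁴ J

W_ext = ΔU = U(θ₂) − U(θ₁) = −pE cosθ₂ − (−pE cosθ₁) = pE(cosθ₁ − cosθ₂).
W = (4.11×10⁻¹⁰)(2.16×10⁵)·(cos0° − cos105°) = (8.878×10⁻⁵)·(+1.2588) = 1.118×10⁻⁴ J.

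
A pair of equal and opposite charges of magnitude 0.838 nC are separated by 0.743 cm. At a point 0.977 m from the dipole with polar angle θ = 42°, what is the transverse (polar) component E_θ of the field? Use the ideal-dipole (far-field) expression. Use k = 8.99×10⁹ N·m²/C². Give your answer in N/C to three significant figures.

E_θ ≈ 0.0402 N/C

Dipole moment p = qd = (8.38×10⁻¹⁰ C)(0.00743 m) = 6.226×10⁻¹² C·m.
For a dipole, E_θ = (kp sinθ)/r³.
kp/r³ = (8.99×10⁹)(6.226×10⁻¹²)/(0.977)³ = 0.06002 N/C.
E_θ = 0.06002·sin42° = 0.04016 N/C.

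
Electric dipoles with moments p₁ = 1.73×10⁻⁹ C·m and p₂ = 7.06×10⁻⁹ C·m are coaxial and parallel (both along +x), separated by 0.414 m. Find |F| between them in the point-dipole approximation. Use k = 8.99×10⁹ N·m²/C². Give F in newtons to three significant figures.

On-axis field of dipole 1 at distance r: E = 2kp₁/r³. Force on dipole 2 is F = p₂·dE/dr (gradient along axis).
dE/dr = −6kp₁/r⁴, so |F| = 6kp₁p₂/r⁴ (attractive for aligned moments).
F = 6(8.99×10⁹)(1.73×10⁻⁹)(7.06×10⁻⁹)/(0.414)⁴ = 2.243×10⁻⁵ N.

F ≈ 2.24×10⁻⁵ N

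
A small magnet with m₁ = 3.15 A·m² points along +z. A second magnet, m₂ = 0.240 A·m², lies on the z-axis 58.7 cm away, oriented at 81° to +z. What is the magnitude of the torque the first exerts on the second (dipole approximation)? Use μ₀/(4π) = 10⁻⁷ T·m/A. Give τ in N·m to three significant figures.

τ ≈ 7.38×10⁻⁷ N·m

Dipole B is on the axis of dipole A, so B₁ there is axial: B₁ = (μ₀/4π)·2m₁/r³ along +z.
B₁ = 2(10⁻⁷)(3.15)/(0.587)³ = 3.115×10⁻⁶ T.
τ = m₂ B₁ sinθ.
τ = (0.240)(3.115×10⁻⁶)·sin81° = 7.383×10⁻⁷ N·m.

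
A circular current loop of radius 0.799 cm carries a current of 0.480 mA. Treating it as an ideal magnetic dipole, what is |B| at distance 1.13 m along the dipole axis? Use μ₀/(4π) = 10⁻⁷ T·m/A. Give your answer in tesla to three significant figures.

B ≈ 1.33×10⁻¹⁴ T

Magnetic moment m = IA = Iπa² = (4.80×10⁻⁴)·π·(0.00799)² = 9.627×10⁻⁸ A·m².
On axis B = (μ₀/4π)·2m/r³.
B = 2·(10⁻⁷)·(9.627×10⁻⁸) / (1.13)³ = 1.334×10⁻¹⁴ T.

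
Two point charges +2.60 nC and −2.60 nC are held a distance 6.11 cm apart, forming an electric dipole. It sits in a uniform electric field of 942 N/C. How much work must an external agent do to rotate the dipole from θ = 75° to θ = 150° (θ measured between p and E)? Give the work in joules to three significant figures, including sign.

Dipole moment p = qd = (2.60×10⁻⁹ C)(0.0611 m) = 1.589×10⁻¹⁰ C·m.
W_ext = ΔU = U(θ₂) − U(θ₁) = −pE cosθ₂ − (−pE cosθ₁) = pE(cosθ₁ − cosθ₂).
W = (1.589×10⁻¹⁰)(942)·(cos75° − cos150°) = (1.497×10⁻⁷)·(+1.1248) = 1.684×10⁻⁷ J.

W ≈ 1.68×10⁻⁷ J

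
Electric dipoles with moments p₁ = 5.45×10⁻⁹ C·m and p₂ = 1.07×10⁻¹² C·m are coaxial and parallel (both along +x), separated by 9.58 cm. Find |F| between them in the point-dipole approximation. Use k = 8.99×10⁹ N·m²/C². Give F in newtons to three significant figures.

F ≈ 3.73×10⁻⁶ N

On-axis field of dipole 1 at distance r: E = 2kp₁/r³. Force on dipole 2 is F = p₂·dE/dr (gradient along axis).
dE/dr = −6kp₁/r⁴, so |F| = 6kp₁p₂/r⁴ (attractive for aligned moments).
F = 6(8.99×10⁹)(5.45×10⁻⁹)(1.07×10⁻¹²)/(0.0958)⁴ = 3.734×10⁻⁶ N.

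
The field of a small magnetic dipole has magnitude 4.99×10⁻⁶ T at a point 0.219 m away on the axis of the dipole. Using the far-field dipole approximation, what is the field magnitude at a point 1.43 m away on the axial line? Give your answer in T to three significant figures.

B ≈ 1.79×10⁻⁸ T

Dipole fields scale as 1/r³ in the far field; the geometry is the same at both points.
B₂ = B₁ · (r₁/r₂)³ = 4.99×10⁻⁶ · (0.219/1.43)³.
(r₁/r₂)³ = (0.1531)³ = 0.003592.
B₂ ≈ 1.792×10⁻⁸ T.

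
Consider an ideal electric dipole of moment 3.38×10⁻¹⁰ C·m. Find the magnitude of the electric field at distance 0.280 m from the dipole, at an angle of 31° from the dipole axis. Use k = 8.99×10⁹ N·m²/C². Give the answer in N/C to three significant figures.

At angle θ the dipole field magnitude is E = (kp/r³)·√(1 + 3cos²θ).
kp/r³ = (8.99×10⁹)(3.38×10⁻¹⁰) / (0.280)³ = 138.4 N/C.
√(1 + 3cos²31°) = √(1 + 3·0.7347) = √3.2042 ≈ 1.7900.
E ≈ 138.4 × 1.790 = 247.8 N/C.

E ≈ 248 N/C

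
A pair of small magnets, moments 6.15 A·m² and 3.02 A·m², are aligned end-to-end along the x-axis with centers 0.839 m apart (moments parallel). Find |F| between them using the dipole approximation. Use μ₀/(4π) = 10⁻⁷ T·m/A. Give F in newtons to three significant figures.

On-axis B of dipole 1: B = (μ₀/4π)·2m₁/r³. Force on dipole 2: F = m₂·dB/dr.
dB/dr = −(μ₀/4π)·6m₁/r⁴, so |F| = (μ₀/4π)·6m₁m₂/r⁴.
F = 6(10⁻⁷)(6.15)(3.02)/(0.839)⁴ = 2.249×10⁻⁵ N.

F ≈ 2.25×10⁻⁵ N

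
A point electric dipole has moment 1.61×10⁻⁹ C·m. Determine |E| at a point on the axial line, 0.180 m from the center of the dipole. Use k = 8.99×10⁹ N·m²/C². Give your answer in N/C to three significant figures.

On the dipole axis E = 2kp/r³.
E = 2·(8.99×10⁹)(1.61×10⁻⁹) / (0.180)³ = 4964 N/C.

E ≈ 4960 N/C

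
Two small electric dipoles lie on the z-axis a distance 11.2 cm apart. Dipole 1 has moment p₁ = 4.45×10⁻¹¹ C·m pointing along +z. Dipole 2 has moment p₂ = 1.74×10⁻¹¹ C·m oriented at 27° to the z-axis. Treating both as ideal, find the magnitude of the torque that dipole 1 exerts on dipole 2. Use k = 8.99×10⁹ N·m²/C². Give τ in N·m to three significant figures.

τ ≈ 4.50×10⁻⁹ N·m

The second dipole sits on the axis of the first, so the field there is axial: E₁ = 2kp₁/r³ along +z.
E₁ = 2(8.99×10⁹)(4.45×10⁻¹¹)/(0.112)³ = 569.5 N/C.
Torque on the second dipole: τ = p₂ E₁ sinθ.
τ = (1.74×10⁻¹¹)(569.5)·sin27° = 4.499×10⁻⁹ N·m.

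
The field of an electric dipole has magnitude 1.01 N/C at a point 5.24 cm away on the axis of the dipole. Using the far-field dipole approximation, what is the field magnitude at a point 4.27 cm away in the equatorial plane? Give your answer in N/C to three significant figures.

Dipole fields scale as 1/r³ in the far field.
The axial field is twice the equatorial field at the same r, so the geometry factor is 1/2.
E₂ = E₁ · (1/2) · (r₁/r₂)³ = 1.01 · 0.5 · (5.24/4.27)³.
(r₁/r₂)³ = (1.227)³ = 1.848.
E₂ ≈ 0.9333 N/C.

E ≈ 0.933 N/C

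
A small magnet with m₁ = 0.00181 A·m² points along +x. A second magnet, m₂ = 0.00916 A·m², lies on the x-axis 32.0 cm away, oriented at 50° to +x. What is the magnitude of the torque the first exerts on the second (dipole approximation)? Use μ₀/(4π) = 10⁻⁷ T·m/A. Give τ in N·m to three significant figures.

Dipole B is on the axis of dipole A, so B₁ there is axial: B₁ = (μ₀/4π)·2m₁/r³ along +x.
B₁ = 2(10⁻⁷)(0.00181)/(0.320)³ = 1.105×10⁻⁸ T.
τ = m₂ B₁ sinθ.
τ = (0.00916)(1.105×10⁻⁸)·sin50° = 7.752×10⁻¹¹ N·m.

τ ≈ 7.75×10⁻¹¹ N·m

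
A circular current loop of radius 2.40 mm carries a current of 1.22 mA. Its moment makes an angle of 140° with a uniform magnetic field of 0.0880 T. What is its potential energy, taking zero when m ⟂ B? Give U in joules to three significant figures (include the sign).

Magnetic moment m = IA = Iπa² = (0.00122)·π·(0.00240)² = 2.208×10⁻⁸ A·m².
U = −m·B = −mB cosθ.
U = −(2.208×10⁻⁸)(0.0880)·cos140° = 1.488×10⁻⁹ J.

U ≈ 1.49×10⁻⁹ J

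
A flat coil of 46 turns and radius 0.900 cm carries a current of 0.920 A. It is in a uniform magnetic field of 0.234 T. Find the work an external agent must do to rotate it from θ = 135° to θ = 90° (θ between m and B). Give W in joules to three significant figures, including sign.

m = NIA = NIπa² = 46·(0.920)·π·(0.00900)² = 0.01077 A·m².
W_ext = ΔU = −mB cosθ₂ + mB cosθ₁ = mB(cosθ₁ − cosθ₂).
W = (0.01077)(0.234)·(cos135° − cos90°) = (0.002520)·(-0.7071) = -0.001782 J.

W ≈ -0.00178 J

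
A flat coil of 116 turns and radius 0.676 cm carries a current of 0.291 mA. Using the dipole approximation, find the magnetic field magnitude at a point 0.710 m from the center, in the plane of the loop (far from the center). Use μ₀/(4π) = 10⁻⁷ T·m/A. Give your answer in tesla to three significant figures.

m = NIA = NIπa² = 116·(2.91×10⁻⁴)·π·(0.00676)² = 4.846×10⁻⁶ A·m².
In the equatorial plane B = (μ₀/4π)·m/r³ (half the axial value).
B = (10⁻⁷)·(4.846×10⁻⁶) / (0.710)³ = 1.354×10⁻¹² T.

B ≈ 1.35×10⁻¹² T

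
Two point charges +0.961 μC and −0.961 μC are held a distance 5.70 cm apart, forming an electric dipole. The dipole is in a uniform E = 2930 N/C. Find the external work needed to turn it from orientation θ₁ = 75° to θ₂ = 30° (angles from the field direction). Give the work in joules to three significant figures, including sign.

W ≈ -9.75×10⁻⁵ J

Dipole moment p = qd = (9.61×10⁻⁷ C)(0.0570 m) = 5.478×10⁻⁸ C·m.
W_ext = ΔU = U(θ₂) − U(θ₁) = −pE cosθ₂ − (−pE cosθ₁) = pE(cosθ₁ − cosθ₂).
W = (5.478×10⁻⁸)(2930)·(cos75° − cos30°) = (1.605×10⁻⁴)·(-0.6072) = -9.746×10⁻⁵ J.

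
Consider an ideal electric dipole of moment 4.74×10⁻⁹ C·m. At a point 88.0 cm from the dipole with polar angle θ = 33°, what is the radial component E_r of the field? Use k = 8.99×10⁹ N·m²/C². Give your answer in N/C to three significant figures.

E_r ≈ 105 N/C

For a dipole, E_r = (2kp cosθ)/r³.
kp/r³ = (8.99×10⁹)(4.74×10⁻⁹)/(0.880)³ = 62.53 N/C.
E_r = 2·62.53·cos33° = 104.9 N/C.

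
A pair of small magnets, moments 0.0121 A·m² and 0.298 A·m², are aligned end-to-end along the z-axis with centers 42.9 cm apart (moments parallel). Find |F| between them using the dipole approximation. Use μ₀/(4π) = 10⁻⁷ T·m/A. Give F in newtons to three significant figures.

F ≈ 6.39×10⁻⁸ N

On-axis B of dipole 1: B = (μ₀/4π)·2m₁/r³. Force on dipole 2: F = m₂·dB/dr.
dB/dr = −(μ₀/4π)·6m₁/r⁴, so |F| = (μ₀/4π)·6m₁m₂/r⁴.
F = 6(10⁻⁷)(0.0121)(0.298)/(0.429)⁴ = 6.387×10⁻⁸ N.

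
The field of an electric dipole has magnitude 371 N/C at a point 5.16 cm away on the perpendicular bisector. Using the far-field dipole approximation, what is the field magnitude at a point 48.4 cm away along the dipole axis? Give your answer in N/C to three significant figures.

Dipole fields scale as 1/r³ in the far field.
The axial field is twice the equatorial field at the same r, so the geometry factor is 2/1.
E₂ = E₁ · (2/1) · (r₁/r₂)³ = 371 · 2 · (5.16/48.4)³.
(r₁/r₂)³ = (0.1066)³ = 0.001212.
E₂ ≈ 0.8991 N/C.

E ≈ 0.899 N/C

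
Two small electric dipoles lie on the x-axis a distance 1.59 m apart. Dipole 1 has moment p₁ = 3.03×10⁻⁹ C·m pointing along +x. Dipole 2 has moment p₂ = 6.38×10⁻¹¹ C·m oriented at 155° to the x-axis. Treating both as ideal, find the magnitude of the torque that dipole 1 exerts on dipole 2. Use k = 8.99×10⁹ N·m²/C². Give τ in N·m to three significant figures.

The second dipole sits on the axis of the first, so the field there is axial: E₁ = 2kp₁/r³ along +x.
E₁ = 2(8.99×10⁹)(3.03×10⁻⁹)/(1.59)³ = 13.55 N/C.
Torque on the second dipole: τ = p₂ E₁ sinθ.
τ = (6.38×10⁻¹¹)(13.55)·sin155° = 3.654×10⁻¹⁰ N·m.

τ ≈ 3.65×10⁻¹⁰ N·m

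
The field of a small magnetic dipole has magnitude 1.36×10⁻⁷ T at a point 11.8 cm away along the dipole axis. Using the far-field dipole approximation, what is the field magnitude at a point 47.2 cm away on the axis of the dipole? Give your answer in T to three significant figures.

B ≈ 2.12×10⁻⁹ T

Dipole fields scale as 1/r³ in the far field; the geometry is the same at both points.
B₂ = B₁ · (r₁/r₂)³ = 1.36×10⁻⁷ · (11.8/47.2)³.
(r₁/r₂)³ = (0.25)³ = 0.01562.
B₂ ≈ 2.125×10⁻⁹ T.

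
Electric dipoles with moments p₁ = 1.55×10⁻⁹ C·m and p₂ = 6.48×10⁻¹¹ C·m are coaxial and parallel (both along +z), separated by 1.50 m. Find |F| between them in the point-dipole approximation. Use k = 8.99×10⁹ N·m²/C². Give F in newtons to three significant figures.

On-axis field of dipole 1 at distance r: E = 2kp₁/r³. Force on dipole 2 is F = p₂·dE/dr (gradient along axis).
dE/dr = −6kp₁/r⁴, so |F| = 6kp₁p₂/r⁴ (attractive for aligned moments).
F = 6(8.99×10⁹)(1.55×10⁻⁹)(6.48×10⁻¹¹)/(1.50)⁴ = 1.070×10⁻⁹ N.

F ≈ 1.07×10⁻⁹ N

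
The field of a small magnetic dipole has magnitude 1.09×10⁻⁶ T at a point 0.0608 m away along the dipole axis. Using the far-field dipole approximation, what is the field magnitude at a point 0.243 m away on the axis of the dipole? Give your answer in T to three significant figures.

B ≈ 1.71×10⁻⁸ T

Dipole fields scale as 1/r³ in the far field; the geometry is the same at both points.
B₂ = B₁ · (r₁/r₂)³ = 1.09×10⁻⁶ · (0.0608/0.243)³.
(r₁/r₂)³ = (0.2502)³ = 0.01566.
B₂ ≈ 1.707×10⁻⁸ T.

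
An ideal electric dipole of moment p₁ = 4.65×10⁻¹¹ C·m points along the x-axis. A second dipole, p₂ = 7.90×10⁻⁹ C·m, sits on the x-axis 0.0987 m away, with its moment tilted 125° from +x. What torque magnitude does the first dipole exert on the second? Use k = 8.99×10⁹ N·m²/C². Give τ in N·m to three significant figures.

The second dipole sits on the axis of the first, so the field there is axial: E₁ = 2kp₁/r³ along +x.
E₁ = 2(8.99×10⁹)(4.65×10⁻¹¹)/(0.0987)³ = 869.5 N/C.
Torque on the second dipole: τ = p₂ E₁ sinθ.
τ = (7.90×10⁻⁹)(869.5)·sin125° = 5.627×10⁻⁶ N·m.

τ ≈ 5.63×10⁻⁶ N·m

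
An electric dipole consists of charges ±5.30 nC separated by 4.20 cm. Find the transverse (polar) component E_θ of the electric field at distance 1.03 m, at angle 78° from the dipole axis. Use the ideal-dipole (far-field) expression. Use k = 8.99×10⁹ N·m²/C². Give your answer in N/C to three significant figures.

E_θ ≈ 1.79 N/C

Dipole moment p = qd = (5.30×10⁻⁹ C)(0.0420 m) = 2.226×10⁻¹⁰ C·m.
For a dipole, E_θ = (kp sinθ)/r³.
kp/r³ = (8.99×10⁹)(2.226×10⁻¹⁰)/(1.03)³ = 1.831 N/C.
E_θ = 1.831·sin78° = 1.791 N/C.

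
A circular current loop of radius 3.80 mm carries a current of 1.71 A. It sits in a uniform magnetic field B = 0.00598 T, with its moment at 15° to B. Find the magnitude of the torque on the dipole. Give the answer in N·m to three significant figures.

τ ≈ 1.20×10⁻⁷ N·m

Magnetic moment m = IA = Iπa² = (1.71)·π·(0.00380)² = 7.757×10⁻⁵ A·m².
Torque on a magnetic dipole: τ = mB sinθ.
τ = (7.757×10⁻⁵)(0.00598)·sin15° = 1.201×10⁻⁷ N·m.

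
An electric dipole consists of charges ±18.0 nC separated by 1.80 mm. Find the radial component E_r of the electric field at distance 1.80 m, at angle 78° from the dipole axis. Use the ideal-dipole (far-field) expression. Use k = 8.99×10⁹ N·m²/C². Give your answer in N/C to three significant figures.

Dipole moment p = qd = (1.80×10⁻⁸ C)(0.00180 m) = 3.24×10⁻¹¹ C·m.
For a dipole, E_r = (2kp cosθ)/r³.
kp/r³ = (8.99×10⁹)(3.24×10⁻¹¹)/(1.80)³ = 0.04994 N/C.
E_r = 2·0.04994·cos78° = 0.02077 N/C.

E_r ≈ 0.0208 N/C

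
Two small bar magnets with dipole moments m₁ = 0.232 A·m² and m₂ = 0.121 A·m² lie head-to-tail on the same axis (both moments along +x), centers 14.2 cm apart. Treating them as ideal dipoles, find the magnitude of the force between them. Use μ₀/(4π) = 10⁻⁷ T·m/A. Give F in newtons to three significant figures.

F ≈ 4.14×10⁻⁵ N

On-axis B of dipole 1: B = (μ₀/4π)·2m₁/r³. Force on dipole 2: F = m₂·dB/dr.
dB/dr = −(μ₀/4π)·6m₁/r⁴, so |F| = (μ₀/4π)·6m₁m₂/r⁴.
F = 6(10⁻⁷)(0.232)(0.121)/(0.142)⁴ = 4.143×10⁻⁵ N.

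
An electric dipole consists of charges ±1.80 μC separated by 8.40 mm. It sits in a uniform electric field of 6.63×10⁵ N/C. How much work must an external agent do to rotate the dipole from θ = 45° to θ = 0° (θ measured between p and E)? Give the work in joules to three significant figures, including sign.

W ≈ -0.00294 J

Dipole moment p = qd = (1.80×10⁻⁶ C)(0.00840 m) = 1.512×10⁻⁸ C·m.
W_ext = ΔU = U(θ₂) − U(θ₁) = −pE cosθ₂ − (−pE cosθ₁) = pE(cosθ₁ − cosθ₂).
W = (1.512×10⁻⁸)(6.63×10⁵)·(cos45° − cos0°) = (0.01002)·(-0.2929) = -0.002936 J.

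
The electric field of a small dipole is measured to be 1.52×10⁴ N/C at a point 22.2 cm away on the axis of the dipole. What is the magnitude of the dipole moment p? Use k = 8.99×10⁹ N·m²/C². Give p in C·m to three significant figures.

On axis E = 2kp/r³, so p = Er³/(2k).
p = (1.52×10⁴)·(0.222)³ / (2·8.99×10⁹) = 9.249×10⁻⁹ C·m.

p ≈ 9.25×10⁻⁹ C·m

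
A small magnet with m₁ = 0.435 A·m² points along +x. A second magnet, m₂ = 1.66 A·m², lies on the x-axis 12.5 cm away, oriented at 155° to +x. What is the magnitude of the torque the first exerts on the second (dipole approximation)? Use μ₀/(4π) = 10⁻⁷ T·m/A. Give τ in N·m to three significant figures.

τ ≈ 3.12×10⁻⁵ N·m

Dipole B is on the axis of dipole A, so B₁ there is axial: B₁ = (μ₀/4π)·2m₁/r³ along +x.
B₁ = 2(10⁻⁷)(0.435)/(0.125)³ = 4.454×10⁻⁵ T.
τ = m₂ B₁ sinθ.
τ = (1.66)(4.454×10⁻⁵)·sin155° = 3.125×10⁻⁵ N·m.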